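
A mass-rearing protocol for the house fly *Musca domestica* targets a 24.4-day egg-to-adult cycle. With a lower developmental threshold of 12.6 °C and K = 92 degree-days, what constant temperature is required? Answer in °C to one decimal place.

16.4 °C

Required daily accumulation = 92 / 24.4 = 3.770 DD/day.
T = T_base + 3.770 = 12.6 + 3.770 = 16.370 ≈ 16.4 °C.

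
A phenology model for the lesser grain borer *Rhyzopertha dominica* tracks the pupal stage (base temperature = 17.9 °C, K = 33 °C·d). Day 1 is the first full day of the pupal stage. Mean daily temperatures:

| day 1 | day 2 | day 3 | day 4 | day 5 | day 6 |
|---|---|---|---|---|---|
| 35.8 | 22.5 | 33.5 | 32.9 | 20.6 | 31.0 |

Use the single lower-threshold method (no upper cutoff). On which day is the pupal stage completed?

day 3

Daily DD above 17.9 °C: 17.9, 4.6, 15.6, 15.0, 2.7, 13.1.
Cumulative: 17.9, 22.5, 38.1, 53.1, 55.8, 68.9.
The total first reaches 33 DD on day 3.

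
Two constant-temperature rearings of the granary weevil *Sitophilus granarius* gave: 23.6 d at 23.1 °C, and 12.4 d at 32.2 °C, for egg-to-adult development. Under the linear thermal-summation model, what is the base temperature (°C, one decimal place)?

13.0 °C

Linear rate model ⇒ the product D·(T − T_b) is constant across temperatures.
23.6·(23.1 − T_b) = 12.4·(32.2 − T_b)
T_b = (23.6·23.1 − 12.4·32.2) / (23.6 − 12.4) = 145.88 / 11.2 = 13.025 °C ≈ 13.0 °C.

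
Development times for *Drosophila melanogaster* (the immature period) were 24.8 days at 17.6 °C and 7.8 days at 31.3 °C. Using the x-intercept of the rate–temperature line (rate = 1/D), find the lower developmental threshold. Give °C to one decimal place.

Linear rate model ⇒ the product D·(T − T_b) is constant across temperatures.
24.8·(17.6 − T_b) = 7.8·(31.3 − T_b)
T_b = (24.8·17.6 − 7.8·31.3) / (24.8 − 7.8) = 192.34 / 17.0 = 11.314 °C ≈ 11.3 °C.

11.3 °C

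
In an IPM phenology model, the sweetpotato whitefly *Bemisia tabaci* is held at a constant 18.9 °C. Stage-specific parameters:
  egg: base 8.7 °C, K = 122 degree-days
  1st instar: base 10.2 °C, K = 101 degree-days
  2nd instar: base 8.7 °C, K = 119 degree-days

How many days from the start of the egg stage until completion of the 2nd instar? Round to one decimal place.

egg: 122 / (18.9 − 8.7) = 122 / 10.2 = 11.961 d.
1st instar: 101 / (18.9 − 10.2) = 101 / 8.7 = 11.609 d.
2nd instar: 119 / (18.9 − 8.7) = 119 / 10.2 = 11.667 d.
Sum = 35.237 ≈ 35.2 days.

35.2 days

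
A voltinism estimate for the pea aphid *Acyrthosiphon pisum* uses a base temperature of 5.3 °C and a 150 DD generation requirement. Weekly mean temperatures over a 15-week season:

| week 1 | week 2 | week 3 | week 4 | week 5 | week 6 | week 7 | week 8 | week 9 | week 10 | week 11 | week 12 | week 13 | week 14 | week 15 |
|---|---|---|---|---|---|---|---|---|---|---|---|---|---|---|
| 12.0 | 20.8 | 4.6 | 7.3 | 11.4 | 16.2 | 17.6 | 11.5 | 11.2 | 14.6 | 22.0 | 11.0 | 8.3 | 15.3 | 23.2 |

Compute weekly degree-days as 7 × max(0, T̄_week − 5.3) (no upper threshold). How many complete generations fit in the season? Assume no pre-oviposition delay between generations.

5 generations

Weekly DD (7 × max(0, T̄ − 5.3)): 46.9, 108.5, 0.0, 14.0, 42.7, 76.3, 86.1, 43.4, 41.3, 65.1, 116.9, 39.9, 21.0, 70.0, 125.3.
Season total = 897.4 DD.
Complete generations = ⌊897.4 / 150⌋ = 5.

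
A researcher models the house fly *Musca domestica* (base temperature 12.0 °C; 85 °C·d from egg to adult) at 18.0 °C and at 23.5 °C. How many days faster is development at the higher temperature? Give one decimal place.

6.8 days

At 18.0 °C: 85 / (18.0 − 12.0) = 85 / 6.0 = 14.167 d.
At 23.5 °C: 85 / (23.5 − 12.0) = 85 / 11.5 = 7.391 d.
Difference = |14.167 − 7.391| = 6.775 ≈ 6.8 days.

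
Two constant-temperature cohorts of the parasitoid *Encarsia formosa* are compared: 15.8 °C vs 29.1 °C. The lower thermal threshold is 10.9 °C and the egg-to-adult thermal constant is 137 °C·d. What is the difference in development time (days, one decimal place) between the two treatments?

20.4 days

At 15.8 °C: 137 / (15.8 − 10.9) = 137 / 4.9 = 27.959 d.
At 29.1 °C: 137 / (29.1 − 10.9) = 137 / 18.2 = 7.527 d.
Difference = |27.959 − 7.527| = 20.432 ≈ 20.4 days.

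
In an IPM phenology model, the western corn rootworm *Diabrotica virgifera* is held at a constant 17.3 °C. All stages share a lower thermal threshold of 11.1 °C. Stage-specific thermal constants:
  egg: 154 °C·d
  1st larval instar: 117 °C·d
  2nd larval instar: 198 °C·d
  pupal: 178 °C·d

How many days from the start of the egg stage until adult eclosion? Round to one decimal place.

104.4 days

Daily accumulation at 17.3 °C = 17.3 − 11.1 = 6.2 DD/day.
Total K = 154 + 117 + 198 + 178 = 647 DD.
Total duration = 647 / 6.2 = 104.355 ≈ 104.4 days.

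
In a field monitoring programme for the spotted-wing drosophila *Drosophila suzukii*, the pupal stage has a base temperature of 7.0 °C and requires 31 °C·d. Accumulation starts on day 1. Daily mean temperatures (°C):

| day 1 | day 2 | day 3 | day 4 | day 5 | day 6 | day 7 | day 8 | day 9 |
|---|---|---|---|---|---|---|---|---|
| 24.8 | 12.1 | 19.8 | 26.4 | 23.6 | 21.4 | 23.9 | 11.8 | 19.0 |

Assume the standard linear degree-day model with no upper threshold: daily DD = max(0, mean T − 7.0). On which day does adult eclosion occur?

Daily DD above 7.0 °C: 17.8, 5.1, 12.8, 19.4, 16.6, 14.4, 16.9, 4.8, 12.0.
Cumulative: 17.8, 22.9, 35.7, 55.1, 71.7, 86.1, 103.0, 107.8, 119.8.
The total first reaches 31 DD on day 3.

day 3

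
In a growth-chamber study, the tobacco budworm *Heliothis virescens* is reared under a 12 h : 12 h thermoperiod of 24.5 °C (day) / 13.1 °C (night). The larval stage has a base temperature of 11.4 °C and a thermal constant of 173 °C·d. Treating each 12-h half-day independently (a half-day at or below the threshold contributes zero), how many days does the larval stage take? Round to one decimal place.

Day half: max(0, 24.5 − 11.4) × 0.5 = 13.1 × 0.5 = 6.55 DD.
Night half: max(0, 13.1 − 11.4) × 0.5 = 1.7 × 0.5 = 0.85 DD.
Per 24 h: 7.40 DD/day.
Duration = 173 / 7.40 = 23.378 ≈ 23.4 days.

23.4 days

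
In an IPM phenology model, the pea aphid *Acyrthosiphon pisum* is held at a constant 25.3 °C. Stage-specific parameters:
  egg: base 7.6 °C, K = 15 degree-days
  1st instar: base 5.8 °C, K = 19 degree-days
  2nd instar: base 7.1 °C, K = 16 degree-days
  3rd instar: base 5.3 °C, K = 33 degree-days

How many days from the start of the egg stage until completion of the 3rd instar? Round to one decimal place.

egg: 15 / (25.3 − 7.6) = 15 / 17.7 = 0.847 d.
1st instar: 19 / (25.3 − 5.8) = 19 / 19.5 = 0.974 d.
2nd instar: 16 / (25.3 − 7.1) = 16 / 18.2 = 0.879 d.
3rd instar: 33 / (25.3 − 5.3) = 33 / 20.0 = 1.650 d.
Sum = 4.351 ≈ 4.4 days.

4.4 days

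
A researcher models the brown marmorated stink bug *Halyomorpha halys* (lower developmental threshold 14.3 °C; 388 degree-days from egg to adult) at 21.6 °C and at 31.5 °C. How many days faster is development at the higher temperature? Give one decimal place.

30.6 days

At 21.6 °C: 388 / (21.6 − 14.3) = 388 / 7.3 = 53.151 d.
At 31.5 °C: 388 / (31.5 − 14.3) = 388 / 17.2 = 22.558 d.
Difference = |53.151 − 22.558| = 30.593 ≈ 30.6 days.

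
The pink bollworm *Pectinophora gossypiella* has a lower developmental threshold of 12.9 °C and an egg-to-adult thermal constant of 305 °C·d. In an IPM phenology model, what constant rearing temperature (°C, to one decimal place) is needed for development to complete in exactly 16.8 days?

31.1 °C

Required daily accumulation = 305 / 16.8 = 18.155 DD/day.
T = T_base + 18.155 = 12.9 + 18.155 = 31.055 ≈ 31.1 °C.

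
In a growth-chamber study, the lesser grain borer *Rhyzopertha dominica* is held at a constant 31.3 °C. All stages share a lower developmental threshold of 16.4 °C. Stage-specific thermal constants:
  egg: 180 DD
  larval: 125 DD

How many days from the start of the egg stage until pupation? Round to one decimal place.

Daily accumulation at 31.3 °C = 31.3 − 16.4 = 14.9 DD/day.
Total K = 180 + 125 = 305 DD.
Total duration = 305 / 14.9 = 20.470 ≈ 20.5 days.

20.5 days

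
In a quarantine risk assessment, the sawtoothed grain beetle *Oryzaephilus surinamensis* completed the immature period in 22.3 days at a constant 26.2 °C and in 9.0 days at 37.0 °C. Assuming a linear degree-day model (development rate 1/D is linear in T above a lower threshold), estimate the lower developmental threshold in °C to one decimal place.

18.9 °C

Equal thermal constants: D₁(T₁ − T_b) = D₂(T₂ − T_b).
22.3·(26.2 − T_b) = 9.0·(37.0 − T_b)
T_b = (22.3·26.2 − 9.0·37.0) / (22.3 − 9.0) = 251.26 / 13.3 = 18.892 °C ≈ 18.9 °C.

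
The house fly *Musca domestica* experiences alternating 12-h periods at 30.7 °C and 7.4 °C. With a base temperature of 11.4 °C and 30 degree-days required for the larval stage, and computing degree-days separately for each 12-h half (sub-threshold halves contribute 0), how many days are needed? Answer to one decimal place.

Day half: max(0, 30.7 − 11.4) × 0.5 = 19.3 × 0.5 = 9.65 DD.
Night half: max(0, 7.4 − 11.4) × 0.5 = 0.0 × 0.5 = 0.00 DD.
Per 24 h: 9.65 DD/day.
Duration = 30 / 9.65 = 3.109 ≈ 3.1 days.

3.1 days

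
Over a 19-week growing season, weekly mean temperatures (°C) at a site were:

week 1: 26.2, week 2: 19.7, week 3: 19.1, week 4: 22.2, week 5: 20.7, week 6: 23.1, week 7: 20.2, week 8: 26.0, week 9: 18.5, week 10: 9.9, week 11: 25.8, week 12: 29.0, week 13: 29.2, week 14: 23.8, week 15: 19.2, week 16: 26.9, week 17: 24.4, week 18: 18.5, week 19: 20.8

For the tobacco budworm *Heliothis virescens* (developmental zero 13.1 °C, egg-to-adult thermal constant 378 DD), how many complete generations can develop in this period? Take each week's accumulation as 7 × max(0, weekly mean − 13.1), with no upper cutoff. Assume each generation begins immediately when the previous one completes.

Weekly DD (7 × max(0, T̄ − 13.1)): 91.7, 46.2, 42.0, 63.7, 53.2, 70.0, 49.7, 90.3, 37.8, 0.0, 88.9, 111.3, 112.7, 74.9, 42.7, 96.6, 79.1, 37.8, 53.9.
Season total = 1242.5 DD.
Complete generations = ⌊1242.5 / 378⌋ = 3.

3 generations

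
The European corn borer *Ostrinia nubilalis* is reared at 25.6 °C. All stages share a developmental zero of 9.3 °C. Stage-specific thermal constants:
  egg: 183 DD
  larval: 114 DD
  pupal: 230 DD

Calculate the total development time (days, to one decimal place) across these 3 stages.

32.3 days

Daily accumulation at 25.6 °C = 25.6 − 9.3 = 16.3 DD/day.
Total K = 183 + 114 + 230 = 527 DD.
Total duration = 527 / 16.3 = 32.331 ≈ 32.3 days.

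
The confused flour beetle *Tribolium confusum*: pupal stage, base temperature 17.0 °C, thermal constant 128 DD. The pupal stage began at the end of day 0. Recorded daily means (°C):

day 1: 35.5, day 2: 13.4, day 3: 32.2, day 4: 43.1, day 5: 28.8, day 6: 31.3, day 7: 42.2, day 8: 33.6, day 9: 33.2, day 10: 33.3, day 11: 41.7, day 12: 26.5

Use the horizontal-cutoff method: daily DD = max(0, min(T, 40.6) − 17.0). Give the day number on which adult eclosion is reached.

day 9

Daily DD above 17.0 °C (capped at 23.6): 18.5, 0.0, 15.2, 23.6, 11.8, 14.3, 23.6, 16.6, 16.2, 16.3, 23.6, 9.5.
Cumulative: 18.5, 18.5, 33.7, 57.3, 69.1, 83.4, 107.0, 123.6, 139.8, 156.1, 179.7, 189.2.
The total first reaches 128 DD on day 9.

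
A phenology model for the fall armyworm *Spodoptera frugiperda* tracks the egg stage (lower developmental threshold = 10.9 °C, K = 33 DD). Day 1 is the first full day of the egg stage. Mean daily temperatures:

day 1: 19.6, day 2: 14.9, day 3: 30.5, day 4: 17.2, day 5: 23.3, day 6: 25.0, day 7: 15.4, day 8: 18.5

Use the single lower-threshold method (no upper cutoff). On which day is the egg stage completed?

Daily DD above 10.9 °C: 8.7, 4.0, 19.6, 6.3, 12.4, 14.1, 4.5, 7.6.
Cumulative: 8.7, 12.7, 32.3, 38.6, 51.0, 65.1, 69.6, 77.2.
The total first reaches 33 DD on day 4.

day 4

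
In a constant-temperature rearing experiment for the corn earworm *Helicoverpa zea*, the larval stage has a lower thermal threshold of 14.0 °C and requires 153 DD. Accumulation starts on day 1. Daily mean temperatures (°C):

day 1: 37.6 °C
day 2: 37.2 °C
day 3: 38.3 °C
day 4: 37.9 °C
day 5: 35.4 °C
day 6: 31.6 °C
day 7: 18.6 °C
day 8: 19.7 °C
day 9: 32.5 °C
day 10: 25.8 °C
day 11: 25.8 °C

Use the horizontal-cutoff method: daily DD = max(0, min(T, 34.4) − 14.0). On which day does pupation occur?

day 10

Daily DD above 14.0 °C (capped at 20.4): 20.4, 20.4, 20.4, 20.4, 20.4, 17.6, 4.6, 5.7, 18.5, 11.8, 11.8.
Cumulative: 20.4, 40.8, 61.2, 81.6, 102.0, 119.6, 124.2, 129.9, 148.4, 160.2, 172.0.
The total first reaches 153 DD on day 10.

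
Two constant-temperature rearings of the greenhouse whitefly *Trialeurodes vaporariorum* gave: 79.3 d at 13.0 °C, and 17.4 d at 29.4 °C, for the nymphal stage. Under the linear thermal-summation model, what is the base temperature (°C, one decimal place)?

Under the model K = D·(T − T_b), so D₁·(T₁ − T_b) = D₂·(T₂ − T_b).
79.3·(13.0 − T_b) = 17.4·(29.4 − T_b)
T_b = (79.3·13.0 − 17.4·29.4) / (79.3 − 17.4) = 519.34 / 61.9 = 8.390 °C ≈ 8.4 °C.

8.4 °C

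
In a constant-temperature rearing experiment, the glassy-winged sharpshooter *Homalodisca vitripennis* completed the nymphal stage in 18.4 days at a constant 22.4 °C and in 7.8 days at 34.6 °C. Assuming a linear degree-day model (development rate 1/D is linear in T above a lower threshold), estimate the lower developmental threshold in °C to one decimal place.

Equal thermal constants: D₁(T₁ − T_b) = D₂(T₂ − T_b).
18.4·(22.4 − T_b) = 7.8·(34.6 − T_b)
T_b = (18.4·22.4 − 7.8·34.6) / (18.4 − 7.8) = 142.28 / 10.6 = 13.423 °C ≈ 13.4 °C.

13.4 °C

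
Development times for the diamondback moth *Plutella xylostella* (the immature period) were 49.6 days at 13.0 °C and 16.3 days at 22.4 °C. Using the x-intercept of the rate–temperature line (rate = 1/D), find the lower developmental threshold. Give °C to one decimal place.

Linear rate model ⇒ the product D·(T − T_b) is constant across temperatures.
49.6·(13.0 − T_b) = 16.3·(22.4 − T_b)
T_b = (49.6·13.0 − 16.3·22.4) / (49.6 − 16.3) = 279.68 / 33.3 = 8.399 °C ≈ 8.4 °C.

8.4 °C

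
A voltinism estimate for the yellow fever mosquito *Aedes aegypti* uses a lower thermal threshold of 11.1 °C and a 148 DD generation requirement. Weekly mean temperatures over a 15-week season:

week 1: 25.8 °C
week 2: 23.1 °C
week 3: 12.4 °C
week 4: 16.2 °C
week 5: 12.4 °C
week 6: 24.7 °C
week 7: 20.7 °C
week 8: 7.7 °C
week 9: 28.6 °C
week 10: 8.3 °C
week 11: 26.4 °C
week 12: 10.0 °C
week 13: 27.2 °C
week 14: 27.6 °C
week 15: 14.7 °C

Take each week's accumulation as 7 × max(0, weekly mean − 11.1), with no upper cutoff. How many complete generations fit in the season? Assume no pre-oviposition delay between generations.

Weekly DD (7 × max(0, T̄ − 11.1)): 102.9, 84.0, 9.1, 35.7, 9.1, 95.2, 67.2, 0.0, 122.5, 0.0, 107.1, 0.0, 112.7, 115.5, 25.2.
Season total = 886.2 DD.
Complete generations = ⌊886.2 / 148⌋ = 5.

5 generations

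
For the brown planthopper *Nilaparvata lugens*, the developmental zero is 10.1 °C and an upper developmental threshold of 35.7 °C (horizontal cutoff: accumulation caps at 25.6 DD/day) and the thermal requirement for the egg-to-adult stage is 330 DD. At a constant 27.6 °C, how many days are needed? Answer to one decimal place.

Daily accumulation = 27.6 − 10.1 = 17.5 DD/day.
Duration = 330 / 17.5 = 18.857 ≈ 18.9 days.

18.9 days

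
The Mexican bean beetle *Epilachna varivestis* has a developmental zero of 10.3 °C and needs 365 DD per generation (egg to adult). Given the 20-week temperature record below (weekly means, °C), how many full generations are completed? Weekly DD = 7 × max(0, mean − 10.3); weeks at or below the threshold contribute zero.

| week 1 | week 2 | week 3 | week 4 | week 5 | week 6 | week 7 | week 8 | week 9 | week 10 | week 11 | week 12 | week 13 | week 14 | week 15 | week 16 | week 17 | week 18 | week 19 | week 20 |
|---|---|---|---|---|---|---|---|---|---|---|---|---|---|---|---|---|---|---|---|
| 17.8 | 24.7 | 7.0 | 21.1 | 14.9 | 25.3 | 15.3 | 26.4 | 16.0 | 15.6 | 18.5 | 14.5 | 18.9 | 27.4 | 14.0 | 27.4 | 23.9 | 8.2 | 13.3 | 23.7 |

Weekly DD (7 × max(0, T̄ − 10.3)): 52.5, 100.8, 0.0, 75.6, 32.2, 105.0, 35.0, 112.7, 39.9, 37.1, 57.4, 29.4, 60.2, 119.7, 25.9, 119.7, 95.2, 0.0, 21.0, 93.8.
Season total = 1213.1 DD.
Complete generations = ⌊1213.1 / 365⌋ = 3.

3 generations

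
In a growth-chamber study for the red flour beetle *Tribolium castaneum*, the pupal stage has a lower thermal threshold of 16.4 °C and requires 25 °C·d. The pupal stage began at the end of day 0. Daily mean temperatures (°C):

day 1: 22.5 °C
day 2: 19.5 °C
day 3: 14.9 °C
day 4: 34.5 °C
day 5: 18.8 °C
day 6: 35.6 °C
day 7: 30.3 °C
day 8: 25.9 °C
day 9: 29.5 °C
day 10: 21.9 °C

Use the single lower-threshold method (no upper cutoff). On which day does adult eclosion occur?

day 4

Daily DD above 16.4 °C: 6.1, 3.1, 0.0, 18.1, 2.4, 19.2, 13.9, 9.5, 13.1, 5.5.
Cumulative: 6.1, 9.2, 9.2, 27.3, 29.7, 48.9, 62.8, 72.3, 85.4, 90.9.
The total first reaches 25 DD on day 4.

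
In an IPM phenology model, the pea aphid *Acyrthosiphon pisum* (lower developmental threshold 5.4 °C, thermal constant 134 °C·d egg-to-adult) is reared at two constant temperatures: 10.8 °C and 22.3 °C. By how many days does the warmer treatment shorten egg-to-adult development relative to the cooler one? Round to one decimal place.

16.9 days

At 10.8 °C: 134 / (10.8 − 5.4) = 134 / 5.4 = 24.815 d.
At 22.3 °C: 134 / (22.3 − 5.4) = 134 / 16.9 = 7.929 d.
Difference = |24.815 − 7.929| = 16.886 ≈ 16.9 days.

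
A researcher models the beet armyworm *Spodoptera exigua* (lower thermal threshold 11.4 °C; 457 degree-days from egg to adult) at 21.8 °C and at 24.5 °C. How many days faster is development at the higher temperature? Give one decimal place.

At 21.8 °C: 457 / (21.8 − 11.4) = 457 / 10.4 = 43.942 d.
At 24.5 °C: 457 / (24.5 − 11.4) = 457 / 13.1 = 34.885 d.
Difference = |43.942 − 34.885| = 9.057 ≈ 9.1 days.

9.1 days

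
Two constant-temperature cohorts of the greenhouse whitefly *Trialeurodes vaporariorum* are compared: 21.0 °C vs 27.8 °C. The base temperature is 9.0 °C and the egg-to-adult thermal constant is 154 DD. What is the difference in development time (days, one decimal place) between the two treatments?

At 21.0 °C: 154 / (21.0 − 9.0) = 154 / 12.0 = 12.833 d.
At 27.8 °C: 154 / (27.8 − 9.0) = 154 / 18.8 = 8.191 d.
Difference = |12.833 − 8.191| = 4.642 ≈ 4.6 days.

4.6 days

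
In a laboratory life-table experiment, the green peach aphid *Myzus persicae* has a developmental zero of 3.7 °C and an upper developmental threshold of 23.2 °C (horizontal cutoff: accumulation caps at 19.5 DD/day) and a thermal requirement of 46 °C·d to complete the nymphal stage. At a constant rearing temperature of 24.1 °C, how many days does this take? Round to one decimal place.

2.4 days

Temperature 24.1 °C exceeds the upper threshold, so daily accumulation caps at 23.2 − 3.7 = 19.5 DD/day.
Duration = 46 / 19.5 = 2.359 ≈ 2.4 days.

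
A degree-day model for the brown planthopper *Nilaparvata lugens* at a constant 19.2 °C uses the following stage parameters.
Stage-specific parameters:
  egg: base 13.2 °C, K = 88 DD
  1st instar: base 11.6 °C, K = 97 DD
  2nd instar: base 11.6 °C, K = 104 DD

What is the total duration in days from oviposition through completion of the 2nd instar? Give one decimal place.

egg: 88 / (19.2 − 13.2) = 88 / 6.0 = 14.667 d.
1st instar: 97 / (19.2 − 11.6) = 97 / 7.6 = 12.763 d.
2nd instar: 104 / (19.2 − 11.6) = 104 / 7.6 = 13.684 d.
Sum = 41.114 ≈ 41.1 days.

41.1 days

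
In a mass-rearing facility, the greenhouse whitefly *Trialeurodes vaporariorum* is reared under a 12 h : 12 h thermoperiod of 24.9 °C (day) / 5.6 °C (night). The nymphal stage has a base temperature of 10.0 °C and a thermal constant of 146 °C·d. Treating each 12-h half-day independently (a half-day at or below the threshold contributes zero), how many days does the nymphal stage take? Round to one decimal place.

Day half: max(0, 24.9 − 10.0) × 0.5 = 14.9 × 0.5 = 7.45 DD.
Night half: max(0, 5.6 − 10.0) × 0.5 = 0.0 × 0.5 = 0.00 DD.
Per 24 h: 7.45 DD/day.
Duration = 146 / 7.45 = 19.597 ≈ 19.6 days.

19.6 days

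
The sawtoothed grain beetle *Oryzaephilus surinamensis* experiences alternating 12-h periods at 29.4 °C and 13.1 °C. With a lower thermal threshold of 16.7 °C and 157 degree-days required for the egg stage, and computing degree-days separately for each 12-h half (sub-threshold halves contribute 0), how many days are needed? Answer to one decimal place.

24.7 days

Day half: max(0, 29.4 − 16.7) × 0.5 = 12.7 × 0.5 = 6.35 DD.
Night half: max(0, 13.1 − 16.7) × 0.5 = 0.0 × 0.5 = 0.00 DD.
Per 24 h: 6.35 DD/day.
Duration = 157 / 6.35 = 24.724 ≈ 24.7 days.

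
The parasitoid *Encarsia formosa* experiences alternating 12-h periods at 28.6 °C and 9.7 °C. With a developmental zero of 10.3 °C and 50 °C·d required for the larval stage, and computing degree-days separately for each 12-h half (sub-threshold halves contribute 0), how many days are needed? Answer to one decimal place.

5.5 days

Day half: max(0, 28.6 − 10.3) × 0.5 = 18.3 × 0.5 = 9.15 DD.
Night half: max(0, 9.7 − 10.3) × 0.5 = 0.0 × 0.5 = 0.00 DD.
Per 24 h: 9.15 DD/day.
Duration = 50 / 9.15 = 5.464 ≈ 5.5 days.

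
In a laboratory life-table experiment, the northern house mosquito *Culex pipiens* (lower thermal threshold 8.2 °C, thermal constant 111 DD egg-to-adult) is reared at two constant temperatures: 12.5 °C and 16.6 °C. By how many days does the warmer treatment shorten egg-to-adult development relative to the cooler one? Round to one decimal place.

12.6 days

At 12.5 °C: 111 / (12.5 − 8.2) = 111 / 4.3 = 25.814 d.
At 16.6 °C: 111 / (16.6 − 8.2) = 111 / 8.4 = 13.214 d.
Difference = |25.814 − 13.214| = 12.600 ≈ 12.6 days.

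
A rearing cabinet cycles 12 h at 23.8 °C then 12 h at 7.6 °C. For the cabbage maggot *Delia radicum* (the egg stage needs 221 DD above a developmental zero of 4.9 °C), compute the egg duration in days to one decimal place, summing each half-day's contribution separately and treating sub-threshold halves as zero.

20.5 days

Day half: max(0, 23.8 − 4.9) × 0.5 = 18.9 × 0.5 = 9.45 DD.
Night half: max(0, 7.6 − 4.9) × 0.5 = 2.7 × 0.5 = 1.35 DD.
Per 24 h: 10.80 DD/day.
Duration = 221 / 10.80 = 20.463 ≈ 20.5 days.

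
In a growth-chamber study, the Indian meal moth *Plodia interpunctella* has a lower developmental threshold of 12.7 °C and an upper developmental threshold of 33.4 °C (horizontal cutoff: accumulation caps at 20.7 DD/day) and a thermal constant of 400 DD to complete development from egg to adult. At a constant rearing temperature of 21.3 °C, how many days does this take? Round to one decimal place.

46.5 days

Daily accumulation = 21.3 − 12.7 = 8.6 DD/day.
Duration = 400 / 8.6 = 46.512 ≈ 46.5 days.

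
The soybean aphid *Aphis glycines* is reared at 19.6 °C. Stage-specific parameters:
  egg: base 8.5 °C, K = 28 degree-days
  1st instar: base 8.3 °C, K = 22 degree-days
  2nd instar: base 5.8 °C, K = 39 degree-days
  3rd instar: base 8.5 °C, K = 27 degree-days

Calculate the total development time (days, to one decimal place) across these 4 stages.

egg: 28 / (19.6 − 8.5) = 28 / 11.1 = 2.523 d.
1st instar: 22 / (19.6 − 8.3) = 22 / 11.3 = 1.947 d.
2nd instar: 39 / (19.6 − 5.8) = 39 / 13.8 = 2.826 d.
3rd instar: 27 / (19.6 − 8.5) = 27 / 11.1 = 2.432 d.
Sum = 9.728 ≈ 9.7 days.

9.7 days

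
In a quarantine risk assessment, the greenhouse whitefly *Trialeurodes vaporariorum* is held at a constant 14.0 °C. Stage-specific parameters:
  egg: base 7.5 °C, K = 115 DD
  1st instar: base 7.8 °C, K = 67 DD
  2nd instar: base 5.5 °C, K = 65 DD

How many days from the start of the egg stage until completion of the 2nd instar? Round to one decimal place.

36.1 days

egg: 115 / (14.0 − 7.5) = 115 / 6.5 = 17.692 d.
1st instar: 67 / (14.0 − 7.8) = 67 / 6.2 = 10.806 d.
2nd instar: 65 / (14.0 − 5.5) = 65 / 8.5 = 7.647 d.
Sum = 36.146 ≈ 36.1 days.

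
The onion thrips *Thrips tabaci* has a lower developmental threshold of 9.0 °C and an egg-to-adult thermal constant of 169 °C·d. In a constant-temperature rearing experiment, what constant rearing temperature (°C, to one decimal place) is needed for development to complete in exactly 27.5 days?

Required daily accumulation = 169 / 27.5 = 6.145 DD/day.
T = T_base + 6.145 = 9.0 + 6.145 = 15.145 ≈ 15.1 °C.

15.1 °C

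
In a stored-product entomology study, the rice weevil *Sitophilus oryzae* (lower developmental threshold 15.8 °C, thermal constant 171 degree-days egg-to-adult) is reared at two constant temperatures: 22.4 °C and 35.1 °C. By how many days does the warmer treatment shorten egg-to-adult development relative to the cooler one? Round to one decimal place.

17.0 days

At 22.4 °C: 171 / (22.4 − 15.8) = 171 / 6.6 = 25.909 d.
At 35.1 °C: 171 / (35.1 − 15.8) = 171 / 19.3 = 8.860 d.
Difference = |25.909 − 8.860| = 17.049 ≈ 17.0 days.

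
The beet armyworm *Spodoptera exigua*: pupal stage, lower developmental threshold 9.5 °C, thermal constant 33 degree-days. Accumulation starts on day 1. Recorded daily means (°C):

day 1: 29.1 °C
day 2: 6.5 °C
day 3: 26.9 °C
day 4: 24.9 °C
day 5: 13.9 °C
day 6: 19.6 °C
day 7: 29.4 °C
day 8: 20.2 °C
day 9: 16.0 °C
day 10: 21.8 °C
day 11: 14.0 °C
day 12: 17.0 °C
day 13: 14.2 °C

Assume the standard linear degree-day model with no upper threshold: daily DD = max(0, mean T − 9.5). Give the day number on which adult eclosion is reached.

Daily DD above 9.5 °C: 19.6, 0.0, 17.4, 15.4, 4.4, 10.1, 19.9, 10.7, 6.5, 12.3, 4.5, 7.5, 4.7.
Cumulative: 19.6, 19.6, 37.0, 52.4, 56.8, 66.9, 86.8, 97.5, 104.0, 116.3, 120.8, 128.3, 133.0.
The total first reaches 33 DD on day 3.

day 3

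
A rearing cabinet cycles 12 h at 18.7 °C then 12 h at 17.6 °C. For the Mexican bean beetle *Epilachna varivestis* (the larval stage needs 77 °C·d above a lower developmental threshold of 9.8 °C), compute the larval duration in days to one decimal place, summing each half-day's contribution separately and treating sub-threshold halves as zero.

Day half: max(0, 18.7 − 9.8) × 0.5 = 8.9 × 0.5 = 4.45 DD.
Night half: max(0, 17.6 − 9.8) × 0.5 = 7.8 × 0.5 = 3.90 DD.
Per 24 h: 8.35 DD/day.
Duration = 77 / 8.35 = 9.222 ≈ 9.2 days.

9.2 days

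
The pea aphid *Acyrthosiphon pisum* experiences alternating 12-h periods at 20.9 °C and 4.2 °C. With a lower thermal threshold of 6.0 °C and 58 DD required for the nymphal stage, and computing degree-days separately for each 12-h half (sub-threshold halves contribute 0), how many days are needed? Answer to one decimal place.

Day half: max(0, 20.9 − 6.0) × 0.5 = 14.9 × 0.5 = 7.45 DD.
Night half: max(0, 4.2 − 6.0) × 0.5 = 0.0 × 0.5 = 0.00 DD.
Per 24 h: 7.45 DD/day.
Duration = 58 / 7.45 = 7.785 ≈ 7.8 days.

7.8 days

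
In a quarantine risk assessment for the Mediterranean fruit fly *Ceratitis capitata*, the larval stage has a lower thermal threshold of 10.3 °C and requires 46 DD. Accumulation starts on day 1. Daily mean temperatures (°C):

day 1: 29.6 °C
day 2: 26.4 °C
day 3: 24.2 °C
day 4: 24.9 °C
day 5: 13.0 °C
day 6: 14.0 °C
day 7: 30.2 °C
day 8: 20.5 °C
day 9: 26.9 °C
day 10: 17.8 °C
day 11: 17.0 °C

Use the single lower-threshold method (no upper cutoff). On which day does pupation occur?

Daily DD above 10.3 °C: 19.3, 16.1, 13.9, 14.6, 2.7, 3.7, 19.9, 10.2, 16.6, 7.5, 6.7.
Cumulative: 19.3, 35.4, 49.3, 63.9, 66.6, 70.3, 90.2, 100.4, 117.0, 124.5, 131.2.
The total first reaches 46 DD on day 3.

day 3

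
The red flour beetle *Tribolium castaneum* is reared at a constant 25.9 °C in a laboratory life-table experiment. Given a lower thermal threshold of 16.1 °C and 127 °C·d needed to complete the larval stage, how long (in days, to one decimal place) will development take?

13.0 days

Daily accumulation = 25.9 − 16.1 = 9.8 DD/day.
Duration = 127 / 9.8 = 12.959 ≈ 13.0 days.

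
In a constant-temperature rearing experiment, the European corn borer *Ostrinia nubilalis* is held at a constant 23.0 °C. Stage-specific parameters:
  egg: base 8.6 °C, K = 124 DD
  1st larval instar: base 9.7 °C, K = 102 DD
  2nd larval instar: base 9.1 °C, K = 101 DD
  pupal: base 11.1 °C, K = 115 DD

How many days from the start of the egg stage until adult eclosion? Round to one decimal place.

egg: 124 / (23.0 − 8.6) = 124 / 14.4 = 8.611 d.
1st larval instar: 102 / (23.0 − 9.7) = 102 / 13.3 = 7.669 d.
2nd larval instar: 101 / (23.0 − 9.1) = 101 / 13.9 = 7.266 d.
pupal: 115 / (23.0 − 11.1) = 115 / 11.9 = 9.664 d.
Sum = 33.210 ≈ 33.2 days.

33.2 days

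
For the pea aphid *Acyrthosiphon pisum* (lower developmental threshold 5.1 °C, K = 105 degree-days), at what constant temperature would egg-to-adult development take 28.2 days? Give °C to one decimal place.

Required daily accumulation = 105 / 28.2 = 3.723 DD/day.
T = T_base + 3.723 = 5.1 + 3.723 = 8.823 ≈ 8.8 °C.

8.8 °C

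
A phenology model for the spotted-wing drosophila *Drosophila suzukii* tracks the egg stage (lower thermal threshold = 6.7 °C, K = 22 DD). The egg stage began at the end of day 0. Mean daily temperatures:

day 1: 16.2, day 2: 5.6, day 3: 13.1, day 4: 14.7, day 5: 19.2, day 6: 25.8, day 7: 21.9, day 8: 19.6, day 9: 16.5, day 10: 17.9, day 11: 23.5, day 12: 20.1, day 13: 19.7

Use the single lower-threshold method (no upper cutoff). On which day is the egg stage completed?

Daily DD above 6.7 °C: 9.5, 0.0, 6.4, 8.0, 12.5, 19.1, 15.2, 12.9, 9.8, 11.2, 16.8, 13.4, 13.0.
Cumulative: 9.5, 9.5, 15.9, 23.9, 36.4, 55.5, 70.7, 83.6, 93.4, 104.6, 121.4, 134.8, 147.8.
The total first reaches 22 DD on day 4.

day 4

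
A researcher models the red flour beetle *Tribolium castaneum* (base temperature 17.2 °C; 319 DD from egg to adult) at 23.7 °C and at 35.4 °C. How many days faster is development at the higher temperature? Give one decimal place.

31.5 days

At 23.7 °C: 319 / (23.7 − 17.2) = 319 / 6.5 = 49.077 d.
At 35.4 °C: 319 / (35.4 − 17.2) = 319 / 18.2 = 17.527 d.
Difference = |49.077 − 17.527| = 31.549 ≈ 31.5 days.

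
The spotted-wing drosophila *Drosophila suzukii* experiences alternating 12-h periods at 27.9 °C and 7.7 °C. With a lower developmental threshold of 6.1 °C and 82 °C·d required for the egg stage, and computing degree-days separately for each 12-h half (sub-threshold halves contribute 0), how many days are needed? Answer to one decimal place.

Day half: max(0, 27.9 − 6.1) × 0.5 = 21.8 × 0.5 = 10.90 DD.
Night half: max(0, 7.7 − 6.1) × 0.5 = 1.6 × 0.5 = 0.80 DD.
Per 24 h: 11.70 DD/day.
Duration = 82 / 11.70 = 7.009 ≈ 7.0 days.

7.0 days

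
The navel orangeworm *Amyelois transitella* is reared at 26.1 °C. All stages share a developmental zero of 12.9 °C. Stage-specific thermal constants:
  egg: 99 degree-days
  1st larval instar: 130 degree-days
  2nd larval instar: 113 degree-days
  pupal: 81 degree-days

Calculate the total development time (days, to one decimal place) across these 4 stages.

32.0 days

Daily accumulation at 26.1 °C = 26.1 − 12.9 = 13.2 DD/day.
Total K = 99 + 130 + 113 + 81 = 423 DD.
Total duration = 423 / 13.2 = 32.045 ≈ 32.0 days.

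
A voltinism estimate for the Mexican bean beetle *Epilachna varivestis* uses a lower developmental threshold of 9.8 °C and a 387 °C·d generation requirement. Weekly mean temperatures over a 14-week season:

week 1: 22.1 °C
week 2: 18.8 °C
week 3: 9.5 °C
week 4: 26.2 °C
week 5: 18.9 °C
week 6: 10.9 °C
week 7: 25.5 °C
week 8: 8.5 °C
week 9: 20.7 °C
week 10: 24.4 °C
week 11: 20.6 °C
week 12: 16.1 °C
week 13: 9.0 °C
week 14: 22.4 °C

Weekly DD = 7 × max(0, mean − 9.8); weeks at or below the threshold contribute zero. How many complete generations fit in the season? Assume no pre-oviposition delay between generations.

2 generations

Weekly DD (7 × max(0, T̄ − 9.8)): 86.1, 63.0, 0.0, 114.8, 63.7, 7.7, 109.9, 0.0, 76.3, 102.2, 75.6, 44.1, 0.0, 88.2.
Season total = 831.6 DD.
Complete generations = ⌊831.6 / 387⌋ = 2.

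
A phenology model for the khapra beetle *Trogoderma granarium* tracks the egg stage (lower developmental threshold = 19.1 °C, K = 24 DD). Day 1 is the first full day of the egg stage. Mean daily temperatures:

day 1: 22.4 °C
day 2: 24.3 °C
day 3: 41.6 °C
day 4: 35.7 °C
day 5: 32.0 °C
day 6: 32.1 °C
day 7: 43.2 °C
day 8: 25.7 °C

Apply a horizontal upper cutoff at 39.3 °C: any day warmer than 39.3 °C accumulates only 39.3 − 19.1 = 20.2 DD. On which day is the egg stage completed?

day 3

Daily DD above 19.1 °C (capped at 20.2): 3.3, 5.2, 20.2, 16.6, 12.9, 13.0, 20.2, 6.6.
Cumulative: 3.3, 8.5, 28.7, 45.3, 58.2, 71.2, 91.4, 98.0.
The total first reaches 24 DD on day 3.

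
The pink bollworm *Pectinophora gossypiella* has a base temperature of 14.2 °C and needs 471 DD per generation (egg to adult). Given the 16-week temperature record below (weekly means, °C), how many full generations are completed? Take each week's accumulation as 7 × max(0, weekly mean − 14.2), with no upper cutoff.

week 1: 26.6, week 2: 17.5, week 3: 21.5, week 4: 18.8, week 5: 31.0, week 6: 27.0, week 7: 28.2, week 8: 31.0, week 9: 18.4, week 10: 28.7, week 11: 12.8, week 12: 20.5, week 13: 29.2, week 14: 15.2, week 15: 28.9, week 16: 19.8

Weekly DD (7 × max(0, T̄ − 14.2)): 86.8, 23.1, 51.1, 32.2, 117.6, 89.6, 98.0, 117.6, 29.4, 101.5, 0.0, 44.1, 105.0, 7.0, 102.9, 39.2.
Season total = 1045.1 DD.
Complete generations = ⌊1045.1 / 471⌋ = 2.

2 generations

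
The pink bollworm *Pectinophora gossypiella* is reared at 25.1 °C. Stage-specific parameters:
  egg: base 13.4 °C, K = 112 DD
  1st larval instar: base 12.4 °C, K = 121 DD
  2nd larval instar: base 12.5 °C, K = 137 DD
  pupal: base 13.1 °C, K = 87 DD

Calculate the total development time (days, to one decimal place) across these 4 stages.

egg: 112 / (25.1 − 13.4) = 112 / 11.7 = 9.573 d.
1st larval instar: 121 / (25.1 − 12.4) = 121 / 12.7 = 9.528 d.
2nd larval instar: 137 / (25.1 − 12.5) = 137 / 12.6 = 10.873 d.
pupal: 87 / (25.1 − 13.1) = 87 / 12.0 = 7.250 d.
Sum = 37.223 ≈ 37.2 days.

37.2 days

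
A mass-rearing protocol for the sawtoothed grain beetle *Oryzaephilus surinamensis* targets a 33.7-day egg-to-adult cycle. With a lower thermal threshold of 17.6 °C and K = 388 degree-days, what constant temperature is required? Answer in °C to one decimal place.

Required daily accumulation = 388 / 33.7 = 11.513 DD/day.
T = T_base + 11.513 = 17.6 + 11.513 = 29.113 ≈ 29.1 °C.

29.1 °C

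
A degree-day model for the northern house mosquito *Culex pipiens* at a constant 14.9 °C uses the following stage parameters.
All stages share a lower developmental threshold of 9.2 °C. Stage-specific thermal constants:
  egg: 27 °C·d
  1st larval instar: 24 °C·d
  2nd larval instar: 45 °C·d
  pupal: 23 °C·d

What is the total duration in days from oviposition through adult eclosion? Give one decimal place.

20.9 days

Daily accumulation at 14.9 °C = 14.9 − 9.2 = 5.7 DD/day.
Total K = 27 + 24 + 45 + 23 = 119 DD.
Total duration = 119 / 5.7 = 20.877 ≈ 20.9 days.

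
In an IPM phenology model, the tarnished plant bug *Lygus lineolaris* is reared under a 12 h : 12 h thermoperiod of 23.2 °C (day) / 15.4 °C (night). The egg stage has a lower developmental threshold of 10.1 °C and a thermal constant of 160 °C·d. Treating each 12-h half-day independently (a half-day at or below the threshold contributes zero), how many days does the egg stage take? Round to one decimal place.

Day half: max(0, 23.2 − 10.1) × 0.5 = 13.1 × 0.5 = 6.55 DD.
Night half: max(0, 15.4 − 10.1) × 0.5 = 5.3 × 0.5 = 2.65 DD.
Per 24 h: 9.20 DD/day.
Duration = 160 / 9.20 = 17.391 ≈ 17.4 days.

17.4 days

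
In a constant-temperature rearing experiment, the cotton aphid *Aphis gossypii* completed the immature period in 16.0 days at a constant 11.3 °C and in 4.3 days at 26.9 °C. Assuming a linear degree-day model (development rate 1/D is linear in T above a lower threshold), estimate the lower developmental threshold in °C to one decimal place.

Linear rate model ⇒ the product D·(T − T_b) is constant across temperatures.
16.0·(11.3 − T_b) = 4.3·(26.9 − T_b)
T_b = (16.0·11.3 − 4.3·26.9) / (16.0 − 4.3) = 65.13 / 11.7 = 5.567 °C ≈ 5.6 °C.

5.6 °C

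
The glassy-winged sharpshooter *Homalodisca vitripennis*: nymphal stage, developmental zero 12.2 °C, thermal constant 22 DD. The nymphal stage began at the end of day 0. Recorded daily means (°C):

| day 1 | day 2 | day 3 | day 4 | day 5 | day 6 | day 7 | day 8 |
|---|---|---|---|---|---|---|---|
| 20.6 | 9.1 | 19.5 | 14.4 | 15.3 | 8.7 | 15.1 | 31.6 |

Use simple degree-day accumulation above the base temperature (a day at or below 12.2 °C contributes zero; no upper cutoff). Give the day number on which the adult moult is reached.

day 7

Daily DD above 12.2 °C: 8.4, 0.0, 7.3, 2.2, 3.1, 0.0, 2.9, 19.4.
Cumulative: 8.4, 8.4, 15.7, 17.9, 21.0, 21.0, 23.9, 43.3.
The total first reaches 22 DD on day 7.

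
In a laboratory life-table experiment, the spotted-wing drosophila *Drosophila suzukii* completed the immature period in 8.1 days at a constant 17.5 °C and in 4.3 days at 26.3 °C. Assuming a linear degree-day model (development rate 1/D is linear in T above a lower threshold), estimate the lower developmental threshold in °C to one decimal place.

7.5 °C

Equal thermal constants: D₁(T₁ − T_b) = D₂(T₂ − T_b).
8.1·(17.5 − T_b) = 4.3·(26.3 − T_b)
T_b = (8.1·17.5 − 4.3·26.3) / (8.1 − 4.3) = 28.66 / 3.8 = 7.542 °C ≈ 7.5 °C.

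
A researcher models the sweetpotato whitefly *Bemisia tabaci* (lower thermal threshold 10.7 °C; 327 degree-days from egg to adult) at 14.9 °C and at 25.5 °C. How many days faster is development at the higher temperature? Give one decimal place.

At 14.9 °C: 327 / (14.9 − 10.7) = 327 / 4.2 = 77.857 d.
At 25.5 °C: 327 / (25.5 − 10.7) = 327 / 14.8 = 22.095 d.
Difference = |77.857 − 22.095| = 55.763 ≈ 55.8 days.

55.8 days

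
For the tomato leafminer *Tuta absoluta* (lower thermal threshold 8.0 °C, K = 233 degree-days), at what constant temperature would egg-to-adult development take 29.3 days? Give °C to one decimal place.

Required daily accumulation = 233 / 29.3 = 7.952 DD/day.
T = T_base + 7.952 = 8.0 + 7.952 = 15.952 ≈ 16.0 °C.

16.0 °C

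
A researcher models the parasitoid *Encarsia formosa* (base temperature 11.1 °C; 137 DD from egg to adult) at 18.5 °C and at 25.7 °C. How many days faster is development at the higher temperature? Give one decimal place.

9.1 days

At 18.5 °C: 137 / (18.5 − 11.1) = 137 / 7.4 = 18.514 d.
At 25.7 °C: 137 / (25.7 − 11.1) = 137 / 14.6 = 9.384 d.
Difference = |18.514 − 9.384| = 9.130 ≈ 9.1 days.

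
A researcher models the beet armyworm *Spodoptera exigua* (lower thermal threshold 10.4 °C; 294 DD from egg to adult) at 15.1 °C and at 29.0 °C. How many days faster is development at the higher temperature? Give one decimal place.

At 15.1 °C: 294 / (15.1 − 10.4) = 294 / 4.7 = 62.553 d.
At 29.0 °C: 294 / (29.0 − 10.4) = 294 / 18.6 = 15.806 d.
Difference = |62.553 − 15.806| = 46.747 ≈ 46.7 days.

46.7 days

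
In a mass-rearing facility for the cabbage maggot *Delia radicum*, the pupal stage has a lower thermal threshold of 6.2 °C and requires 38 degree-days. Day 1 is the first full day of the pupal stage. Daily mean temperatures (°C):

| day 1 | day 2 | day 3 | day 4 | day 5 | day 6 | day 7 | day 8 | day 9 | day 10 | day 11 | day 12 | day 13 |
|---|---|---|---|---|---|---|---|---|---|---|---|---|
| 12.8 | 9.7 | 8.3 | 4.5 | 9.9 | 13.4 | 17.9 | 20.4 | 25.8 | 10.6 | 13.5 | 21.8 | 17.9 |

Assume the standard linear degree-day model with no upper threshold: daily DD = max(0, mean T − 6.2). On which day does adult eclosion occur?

Daily DD above 6.2 °C: 6.6, 3.5, 2.1, 0.0, 3.7, 7.2, 11.7, 14.2, 19.6, 4.4, 7.3, 15.6, 11.7.
Cumulative: 6.6, 10.1, 12.2, 12.2, 15.9, 23.1, 34.8, 49.0, 68.6, 73.0, 80.3, 95.9, 107.6.
The total first reaches 38 DD on day 8.

day 8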